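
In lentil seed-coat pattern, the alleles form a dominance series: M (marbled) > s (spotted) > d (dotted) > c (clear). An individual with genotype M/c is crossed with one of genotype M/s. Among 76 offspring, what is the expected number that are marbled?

Cross: M/c × M/s
Allele dominance: M > s > d > c
Offspring genotypes: 1 M/M, 1 M/s, 1 M/c, 1 s/c
Phenotype counts: 3 marbled, 1 spotted
marbled: 3 out of 4 → fraction 3/4
Expected count = 3/4 × 76 = 57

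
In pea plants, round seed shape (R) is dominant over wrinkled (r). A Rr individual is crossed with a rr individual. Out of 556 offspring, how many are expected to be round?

Punnett square for Rr × rr:
Offspring genotypes: 2 Rr, 2 rr
round: 2, wrinkled: 2
round: 2 out of 4 → fraction 1/2
Expected count = 1/2 × 556 = 278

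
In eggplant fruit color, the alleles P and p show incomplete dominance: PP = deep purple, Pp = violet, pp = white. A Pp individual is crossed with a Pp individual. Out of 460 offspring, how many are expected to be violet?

Punnett square for Pp × Pp:
Offspring genotypes: 1 PP, 2 Pp, 1 pp
Phenotype counts: 1 deep purple, 2 violet, 1 white
violet: 2 out of 4 → fraction 1/2
Expected count = 1/2 × 460 = 230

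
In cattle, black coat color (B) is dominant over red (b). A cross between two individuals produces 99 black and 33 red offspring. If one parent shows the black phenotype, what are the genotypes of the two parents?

Observed offspring: 99 black, 33 red
The observed ratio simplifies to 3:1. Red (bb) offspring appear, so each parent must contribute one b allele. The parent stated to show black carries B, so it is Bb. The other parent is then either Bb or bb: Bb × bb would give a 1:1 split, whereas Bb × Bb gives 3:1 — matching the data. So both parents are heterozygous (Bb × Bb).
Parent genotypes: Bb × Bb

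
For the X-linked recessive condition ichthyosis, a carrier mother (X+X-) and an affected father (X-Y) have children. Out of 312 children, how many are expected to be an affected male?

Cross: X+X- × X-Y
Offspring: 1 X+X-, 1 X+Y, 1 X-X-, 1 X-Y
Probability of an affected male: 1/4
Expected count = 1/4 × 312 = 78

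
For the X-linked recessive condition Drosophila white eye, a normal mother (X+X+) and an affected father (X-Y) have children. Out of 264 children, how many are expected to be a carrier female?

Cross: X+X+ × X-Y
Offspring: 2 X+X-, 2 X+Y
Probability of a carrier female: 2/4 = 1/2
Expected count = 1/2 × 264 = 132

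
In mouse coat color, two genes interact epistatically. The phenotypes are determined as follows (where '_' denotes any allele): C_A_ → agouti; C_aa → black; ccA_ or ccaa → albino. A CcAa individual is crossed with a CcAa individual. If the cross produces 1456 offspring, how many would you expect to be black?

Cross: CcAa × CcAa — consider each gene separately:
C gene: Cc × Cc → 1 CC, 2 Cc, 1 cc → 3 C_ : 1 cc (out of 4)
A gene: Aa × Aa → 1 AA, 2 Aa, 1 aa → 3 A_ : 1 aa (out of 4)
Genotype classes (out of 4 × 4 = 16): C_A_ = 3×3 = 9; C_aa = 3×1 = 3; ccA_ = 1×3 = 3; ccaa = 1×1 = 1
Apply the phenotype rules: C_A_ (9) → agouti; C_aa (3) → black; ccA_ (3) + ccaa (1) → albino
Phenotype counts (out of 16): 9 agouti, 3 black, 4 albino
black: 3 out of 16 → fraction 3/16
Expected count = 3/16 × 1456 = 273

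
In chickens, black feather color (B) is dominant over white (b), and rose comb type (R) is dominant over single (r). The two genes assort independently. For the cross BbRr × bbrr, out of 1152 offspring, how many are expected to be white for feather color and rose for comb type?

Dihybrid cross BbRr × bbrr — consider each gene separately:
feather color: Bb × bb → 2 Bb, 2 bb → 2 B_ : 2 bb (out of 4)
comb type: Rr × rr → 2 Rr, 2 rr → 2 R_ : 2 rr (out of 4)
Looking for: white (bb) and rose (R_)
P(white) = 2/4, P(rose) = 2/4
P(both) = 2/4 × 2/4 = 4/16 = 1/4
Expected count = 1/4 × 1152 = 288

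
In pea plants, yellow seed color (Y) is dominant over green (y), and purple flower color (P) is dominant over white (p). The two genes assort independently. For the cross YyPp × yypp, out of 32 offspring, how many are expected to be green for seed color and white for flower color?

Dihybrid cross YyPp × yypp — consider each gene separately:
seed color: Yy × yy → 2 Yy, 2 yy → 2 Y_ : 2 yy (out of 4)
flower color: Pp × pp → 2 Pp, 2 pp → 2 P_ : 2 pp (out of 4)
Looking for: green (yy) and white (pp)
P(green) = 2/4, P(white) = 2/4
P(both) = 2/4 × 2/4 = 4/16 = 1/4
Expected count = 1/4 × 32 = 8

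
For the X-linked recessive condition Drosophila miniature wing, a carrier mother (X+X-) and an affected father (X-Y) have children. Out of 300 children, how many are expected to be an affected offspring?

Cross: X+X- × X-Y
Offspring: 1 X+X-, 1 X+Y, 1 X-X-, 1 X-Y
Probability of an affected offspring: 2/4 = 1/2
Expected count = 1/2 × 300 = 150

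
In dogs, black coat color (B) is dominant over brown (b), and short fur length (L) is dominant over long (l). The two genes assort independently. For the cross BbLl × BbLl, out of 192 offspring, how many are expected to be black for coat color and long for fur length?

Dihybrid cross BbLl × BbLl — consider each gene separately:
coat color: Bb × Bb → 1 BB, 2 Bb, 1 bb → 3 B_ : 1 bb (out of 4)
fur length: Ll × Ll → 1 LL, 2 Ll, 1 ll → 3 L_ : 1 ll (out of 4)
Looking for: black (B_) and long (ll)
P(black) = 3/4, P(long) = 1/4
P(both) = 3/4 × 1/4 = 3/16
Expected count = 3/16 × 192 = 36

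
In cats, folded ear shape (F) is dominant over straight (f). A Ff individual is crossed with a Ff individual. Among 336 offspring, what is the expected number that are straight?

Punnett square for Ff × Ff:
Offspring genotypes: 1 FF, 2 Ff, 1 ff
folded: 3, straight: 1
straight: 1 out of 4 → fraction 1/4
Expected count = 1/4 × 336 = 84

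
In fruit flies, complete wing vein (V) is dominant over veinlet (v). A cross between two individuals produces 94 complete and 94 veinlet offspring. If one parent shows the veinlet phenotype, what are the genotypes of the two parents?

Observed offspring: 94 complete, 94 veinlet
The observed ratio simplifies to 1:1. One parent shows veinlet, so its genotype must be vv. A 1:1 offspring split requires the other parent to be heterozygous (Vv).
Parent genotypes: vv × Vv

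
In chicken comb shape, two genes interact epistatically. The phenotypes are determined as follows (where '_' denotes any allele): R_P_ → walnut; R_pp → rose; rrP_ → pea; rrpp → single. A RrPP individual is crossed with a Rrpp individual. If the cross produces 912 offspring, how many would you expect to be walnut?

Cross: RrPP × Rrpp — consider each gene separately:
R gene: Rr × Rr → 1 RR, 2 Rr, 1 rr → 3 R_ : 1 rr (out of 4)
P gene: PP × pp → 4 Pp → 4 P_ (out of 4)
Genotype classes (out of 4 × 4 = 16): R_P_ = 3×4 = 12; rrP_ = 1×4 = 4
Apply the phenotype rules: R_P_ (12) → walnut; rrP_ (4) → pea
Phenotype counts (out of 16): 12 walnut, 4 pea
walnut: 12 out of 16 → fraction 3/4
Expected count = 3/4 × 912 = 684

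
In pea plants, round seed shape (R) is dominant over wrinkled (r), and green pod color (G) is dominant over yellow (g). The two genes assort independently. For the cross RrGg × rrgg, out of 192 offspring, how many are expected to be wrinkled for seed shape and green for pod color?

Dihybrid cross RrGg × rrgg — consider each gene separately:
seed shape: Rr × rr → 2 Rr, 2 rr → 2 R_ : 2 rr (out of 4)
pod color: Gg × gg → 2 Gg, 2 gg → 2 G_ : 2 gg (out of 4)
Looking for: wrinkled (rr) and green (G_)
P(wrinkled) = 2/4, P(green) = 2/4
P(both) = 2/4 × 2/4 = 4/16 = 1/4
Expected count = 1/4 × 192 = 48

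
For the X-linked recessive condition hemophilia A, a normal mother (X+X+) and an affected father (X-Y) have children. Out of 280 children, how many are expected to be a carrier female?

Cross: X+X+ × X-Y
Offspring: 2 X+X-, 2 X+Y
Probability of a carrier female: 2/4 = 1/2
Expected count = 1/2 × 280 = 140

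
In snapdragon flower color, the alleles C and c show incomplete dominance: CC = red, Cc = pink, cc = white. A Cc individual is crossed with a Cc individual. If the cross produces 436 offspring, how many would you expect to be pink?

Punnett square for Cc × Cc:
Offspring genotypes: 1 CC, 2 Cc, 1 cc
Phenotype counts: 1 red, 2 pink, 1 white
pink: 2 out of 4 → fraction 1/2
Expected count = 1/2 × 436 = 218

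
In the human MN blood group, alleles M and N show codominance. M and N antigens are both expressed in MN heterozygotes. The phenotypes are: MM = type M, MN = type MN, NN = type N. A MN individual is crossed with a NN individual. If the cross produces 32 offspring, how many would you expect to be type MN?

Punnett square for MN × NN:
Offspring genotypes: 2 MN, 2 NN
Phenotype counts: 2 type MN, 2 type N
type MN: 2 out of 4 → fraction 1/2
Expected count = 1/2 × 32 = 16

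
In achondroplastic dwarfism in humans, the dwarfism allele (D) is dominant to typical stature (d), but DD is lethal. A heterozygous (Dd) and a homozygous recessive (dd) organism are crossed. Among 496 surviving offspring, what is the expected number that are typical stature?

Cross: Dd × dd
Punnett square offspring (before lethality): 2 Dd, 2 dd
No DD offspring are produced in this cross.
typical stature: 2 out of 4 → fraction 1/2
Expected count = 1/2 × 496 = 248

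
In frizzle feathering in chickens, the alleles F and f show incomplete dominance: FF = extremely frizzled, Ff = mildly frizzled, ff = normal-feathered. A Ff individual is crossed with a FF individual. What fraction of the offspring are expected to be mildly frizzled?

Punnett square for Ff × FF:
Offspring genotypes: 2 FF, 2 Ff
Phenotype counts: 2 extremely frizzled, 2 mildly frizzled
mildly frizzled: 2 out of 4
Probability: 2/4 = 1/2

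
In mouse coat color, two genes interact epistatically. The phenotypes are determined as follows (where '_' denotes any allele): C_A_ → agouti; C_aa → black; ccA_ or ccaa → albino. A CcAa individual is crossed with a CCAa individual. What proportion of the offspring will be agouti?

Cross: CcAa × CCAa — consider each gene separately:
C gene: Cc × CC → 2 CC, 2 Cc → 4 C_ (out of 4)
A gene: Aa × Aa → 1 AA, 2 Aa, 1 aa → 3 A_ : 1 aa (out of 4)
Genotype classes (out of 4 × 4 = 16): C_A_ = 4×3 = 12; C_aa = 4×1 = 4
Apply the phenotype rules: C_A_ (12) → agouti; C_aa (4) → black
Phenotype counts (out of 16): 12 agouti, 4 black
agouti: 12 out of 16
Probability: 12/16 = 3/4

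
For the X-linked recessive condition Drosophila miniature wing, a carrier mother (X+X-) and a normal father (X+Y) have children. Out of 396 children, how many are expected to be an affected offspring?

Cross: X+X- × X+Y
Offspring: 1 X+X+, 1 X+Y, 1 X+X-, 1 X-Y
Probability of an affected offspring: 1/4
Expected count = 1/4 × 396 = 99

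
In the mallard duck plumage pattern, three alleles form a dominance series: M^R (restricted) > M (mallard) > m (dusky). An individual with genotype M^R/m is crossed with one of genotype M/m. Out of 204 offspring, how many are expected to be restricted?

Cross: M^R/m × M/m
Allele dominance: M^R > M > m
Offspring genotypes: 1 M^R/M, 1 M^R/m, 1 M/m, 1 m/m
Phenotype counts: 2 restricted, 1 mallard, 1 dusky
restricted: 2 out of 4 → fraction 1/2
Expected count = 1/2 × 204 = 102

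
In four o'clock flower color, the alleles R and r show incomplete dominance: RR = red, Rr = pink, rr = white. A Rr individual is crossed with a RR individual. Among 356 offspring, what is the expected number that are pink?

Punnett square for Rr × RR:
Offspring genotypes: 2 RR, 2 Rr
Phenotype counts: 2 red, 2 pink
pink: 2 out of 4 → fraction 1/2
Expected count = 1/2 × 356 = 178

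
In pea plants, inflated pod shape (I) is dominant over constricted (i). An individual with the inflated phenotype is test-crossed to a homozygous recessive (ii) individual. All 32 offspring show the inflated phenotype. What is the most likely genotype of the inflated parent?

Test cross: ? × ii
All offspring are inflated.
If the unknown parent were heterozygous (Ii), about half of 32 offspring would be constricted; none are. The unknown parent is most likely homozygous dominant (II).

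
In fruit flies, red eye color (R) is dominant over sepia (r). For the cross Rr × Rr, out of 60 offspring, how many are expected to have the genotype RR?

Punnett square for Rr × Rr:
Offspring genotypes: 1 RR, 2 Rr, 1 rr
Total offspring: 4
Count with target: 1
Probability: 1/4
Expected count = 1/4 × 60 = 15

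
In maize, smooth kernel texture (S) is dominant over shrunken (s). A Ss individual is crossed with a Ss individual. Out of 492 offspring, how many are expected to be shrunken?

Punnett square for Ss × Ss:
Offspring genotypes: 1 SS, 2 Ss, 1 ss
smooth: 3, shrunken: 1
shrunken: 1 out of 4 → fraction 1/4
Expected count = 1/4 × 492 = 123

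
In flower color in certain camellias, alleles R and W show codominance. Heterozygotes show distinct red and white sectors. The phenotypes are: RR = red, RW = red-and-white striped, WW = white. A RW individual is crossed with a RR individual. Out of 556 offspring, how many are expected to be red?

Punnett square for RW × RR:
Offspring genotypes: 2 RR, 2 RW
Phenotype counts: 2 red, 2 red-and-white striped
red: 2 out of 4 → fraction 1/2
Expected count = 1/2 × 556 = 278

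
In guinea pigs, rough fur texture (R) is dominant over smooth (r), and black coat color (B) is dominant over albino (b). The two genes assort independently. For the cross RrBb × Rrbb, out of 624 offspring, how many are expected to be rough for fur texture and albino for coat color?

Dihybrid cross RrBb × Rrbb — consider each gene separately:
fur texture: Rr × Rr → 1 RR, 2 Rr, 1 rr → 3 R_ : 1 rr (out of 4)
coat color: Bb × bb → 2 Bb, 2 bb → 2 B_ : 2 bb (out of 4)
Looking for: rough (R_) and albino (bb)
P(rough) = 3/4, P(albino) = 2/4
P(both) = 3/4 × 2/4 = 6/16 = 3/8
Expected count = 3/8 × 624 = 234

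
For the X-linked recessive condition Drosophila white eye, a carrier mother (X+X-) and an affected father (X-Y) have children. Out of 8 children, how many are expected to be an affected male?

Cross: X+X- × X-Y
Offspring: 1 X+X-, 1 X+Y, 1 X-X-, 1 X-Y
Probability of an affected male: 1/4
Expected count = 1/4 × 8 = 2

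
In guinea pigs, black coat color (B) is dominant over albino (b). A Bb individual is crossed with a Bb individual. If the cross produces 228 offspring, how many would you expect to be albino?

Punnett square for Bb × Bb:
Offspring genotypes: 1 BB, 2 Bb, 1 bb
black: 3, albino: 1
albino: 1 out of 4 → fraction 1/4
Expected count = 1/4 × 228 = 57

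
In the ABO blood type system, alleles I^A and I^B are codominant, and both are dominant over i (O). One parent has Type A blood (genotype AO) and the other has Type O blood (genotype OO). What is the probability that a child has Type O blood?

Cross: AO × OO
Possible offspring genotypes: 2 AO, 2 OO
Blood type counts: 2 Type A, 2 Type O
Probability of Type O: 2/4 = 1/2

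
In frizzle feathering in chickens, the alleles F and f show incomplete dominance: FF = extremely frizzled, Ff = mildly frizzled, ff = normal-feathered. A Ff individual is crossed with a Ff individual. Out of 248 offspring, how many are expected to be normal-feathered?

Punnett square for Ff × Ff:
Offspring genotypes: 1 FF, 2 Ff, 1 ff
Phenotype counts: 1 extremely frizzled, 2 mildly frizzled, 1 normal-feathered
normal-feathered: 1 out of 4 → fraction 1/4
Expected count = 1/4 × 248 = 62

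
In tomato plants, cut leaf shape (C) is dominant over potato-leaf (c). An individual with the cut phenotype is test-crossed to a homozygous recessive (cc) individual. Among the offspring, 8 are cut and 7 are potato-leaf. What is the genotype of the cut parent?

Test cross: ? × cc
Offspring: 8 cut, 7 potato-leaf — approximately 1:1.
A 1:1 ratio in a test cross indicates the unknown parent is heterozygous (Cc).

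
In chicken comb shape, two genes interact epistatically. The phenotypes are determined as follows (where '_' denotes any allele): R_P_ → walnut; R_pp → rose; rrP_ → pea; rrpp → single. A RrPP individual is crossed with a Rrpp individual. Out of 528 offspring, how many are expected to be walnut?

Cross: RrPP × Rrpp — consider each gene separately:
R gene: Rr × Rr → 1 RR, 2 Rr, 1 rr → 3 R_ : 1 rr (out of 4)
P gene: PP × pp → 4 Pp → 4 P_ (out of 4)
Genotype classes (out of 4 × 4 = 16): R_P_ = 3×4 = 12; rrP_ = 1×4 = 4
Apply the phenotype rules: R_P_ (12) → walnut; rrP_ (4) → pea
Phenotype counts (out of 16): 12 walnut, 4 pea
walnut: 12 out of 16 → fraction 3/4
Expected count = 3/4 × 528 = 396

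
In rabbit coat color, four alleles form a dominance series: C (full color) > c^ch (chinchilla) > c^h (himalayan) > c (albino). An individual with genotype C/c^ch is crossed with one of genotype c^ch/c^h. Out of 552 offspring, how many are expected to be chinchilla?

Cross: C/c^ch × c^ch/c^h
Allele dominance: C > c^ch > c^h > c
Offspring genotypes: 1 C/c^ch, 1 C/c^h, 1 c^ch/c^ch, 1 c^ch/c^h
Phenotype counts: 2 full color, 2 chinchilla
chinchilla: 2 out of 4 → fraction 1/2
Expected count = 1/2 × 552 = 276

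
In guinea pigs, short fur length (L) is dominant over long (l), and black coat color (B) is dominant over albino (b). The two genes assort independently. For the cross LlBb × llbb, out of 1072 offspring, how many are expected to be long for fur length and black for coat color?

Dihybrid cross LlBb × llbb — consider each gene separately:
fur length: Ll × ll → 2 Ll, 2 ll → 2 L_ : 2 ll (out of 4)
coat color: Bb × bb → 2 Bb, 2 bb → 2 B_ : 2 bb (out of 4)
Looking for: long (ll) and black (B_)
P(long) = 2/4, P(black) = 2/4
P(both) = 2/4 × 2/4 = 4/16 = 1/4
Expected count = 1/4 × 1072 = 268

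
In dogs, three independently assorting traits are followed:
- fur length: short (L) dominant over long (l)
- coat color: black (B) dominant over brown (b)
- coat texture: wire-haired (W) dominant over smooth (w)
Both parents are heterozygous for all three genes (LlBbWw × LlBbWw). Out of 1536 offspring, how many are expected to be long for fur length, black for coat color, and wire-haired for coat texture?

Trihybrid cross: LlBbWw × LlBbWw
Each trait segregates independently with a 3:1 phenotypic ratio, so each gene contributes 3/4 (dominant) or 1/4 (recessive).
Target: long (fur length), black (coat color), wire-haired (coat texture)
Probability = product of independent per-trait probabilities
= 1/4 × 3/4 × 3/4 = 9/64
Expected count = 9/64 × 1536 = 216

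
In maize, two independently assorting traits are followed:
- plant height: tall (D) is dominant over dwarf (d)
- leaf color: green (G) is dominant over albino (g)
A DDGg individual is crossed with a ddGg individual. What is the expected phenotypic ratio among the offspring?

Dihybrid cross DDGg × ddGg — consider each gene separately:
plant height: DD × dd → 4 Dd → 4 D_ (out of 4)
leaf color: Gg × Gg → 1 GG, 2 Gg, 1 gg → 3 G_ : 1 gg (out of 4)
Combine (counts out of 4 × 4 = 16): tall/green (D_G_) = 4×3 = 12; tall/albino (D_gg) = 4×1 = 4
Phenotype counts (out of 16): 12 tall/green, 4 tall/albino
Ratio: 3 tall/green : 1 tall/albino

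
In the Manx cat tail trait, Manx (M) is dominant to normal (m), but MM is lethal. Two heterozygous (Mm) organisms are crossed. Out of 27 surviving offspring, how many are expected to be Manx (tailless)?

Cross: Mm × Mm
Punnett square offspring (before lethality): 1 MM, 2 Mm, 1 mm
The MM genotype is lethal (embryos die); surviving offspring: 2 Mm, 1 mm
Manx (tailless): 2 out of 3 → fraction 2/3
Expected count = 2/3 × 27 = 18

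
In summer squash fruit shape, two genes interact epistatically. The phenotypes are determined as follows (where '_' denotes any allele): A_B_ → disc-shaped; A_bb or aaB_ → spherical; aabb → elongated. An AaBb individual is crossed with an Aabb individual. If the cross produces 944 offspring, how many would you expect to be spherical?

Cross: AaBb × Aabb — consider each gene separately:
A gene: Aa × Aa → 1 AA, 2 Aa, 1 aa → 3 A_ : 1 aa (out of 4)
B gene: Bb × bb → 2 Bb, 2 bb → 2 B_ : 2 bb (out of 4)
Genotype classes (out of 4 × 4 = 16): A_B_ = 3×2 = 6; A_bb = 3×2 = 6; aaB_ = 1×2 = 2; aabb = 1×2 = 2
Apply the phenotype rules: A_B_ (6) → disc-shaped; A_bb (6) + aaB_ (2) → spherical; aabb (2) → elongated
Phenotype counts (out of 16): 6 disc-shaped, 8 spherical, 2 elongated
spherical: 8 out of 16 → fraction 1/2
Expected count = 1/2 × 944 = 472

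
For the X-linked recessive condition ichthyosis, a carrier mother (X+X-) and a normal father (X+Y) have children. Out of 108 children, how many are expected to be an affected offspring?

Cross: X+X- × X+Y
Offspring: 1 X+X+, 1 X+Y, 1 X+X-, 1 X-Y
Probability of an affected offspring: 1/4
Expected count = 1/4 × 108 = 27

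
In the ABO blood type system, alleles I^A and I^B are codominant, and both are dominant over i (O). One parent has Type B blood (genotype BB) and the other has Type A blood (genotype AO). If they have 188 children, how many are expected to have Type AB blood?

Cross: BB × AO
Possible offspring genotypes: 2 AB, 2 BO
Blood type counts: 2 Type AB, 2 Type B
Probability of Type AB: 2/4 = 1/2
Expected count = 1/2 × 188 = 94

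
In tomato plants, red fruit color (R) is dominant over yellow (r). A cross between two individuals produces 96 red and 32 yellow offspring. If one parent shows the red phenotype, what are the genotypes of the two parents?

Observed offspring: 96 red, 32 yellow
The observed ratio simplifies to 3:1. Yellow (rr) offspring appear, so each parent must contribute one r allele. The parent stated to show red carries R, so it is Rr. The other parent is then either Rr or rr: Rr × rr would give a 1:1 split, whereas Rr × Rr gives 3:1 — matching the data. So both parents are heterozygous (Rr × Rr).
Parent genotypes: Rr × Rr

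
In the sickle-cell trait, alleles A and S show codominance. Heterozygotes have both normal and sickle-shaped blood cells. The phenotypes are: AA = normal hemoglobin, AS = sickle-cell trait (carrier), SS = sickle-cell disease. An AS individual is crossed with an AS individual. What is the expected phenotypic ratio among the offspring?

Punnett square for AS × AS:
Offspring genotypes: 1 AA, 2 AS, 1 SS
Phenotype counts: 1 normal hemoglobin, 2 sickle-cell trait (carrier), 1 sickle-cell disease
Ratio: 1 normal hemoglobin : 2 sickle-cell trait (carrier) : 1 sickle-cell disease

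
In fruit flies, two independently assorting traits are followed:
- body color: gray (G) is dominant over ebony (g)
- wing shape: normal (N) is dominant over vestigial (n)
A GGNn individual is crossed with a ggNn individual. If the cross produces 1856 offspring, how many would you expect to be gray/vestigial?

Dihybrid cross GGNn × ggNn — consider each gene separately:
body color: GG × gg → 4 Gg → 4 G_ (out of 4)
wing shape: Nn × Nn → 1 NN, 2 Nn, 1 nn → 3 N_ : 1 nn (out of 4)
Combine (counts out of 4 × 4 = 16): gray/normal (G_N_) = 4×3 = 12; gray/vestigial (G_nn) = 4×1 = 4
Phenotype counts (out of 16): 12 gray/normal, 4 gray/vestigial
gray/vestigial: 4 out of 16 → fraction 1/4
Expected count = 1/4 × 1856 = 464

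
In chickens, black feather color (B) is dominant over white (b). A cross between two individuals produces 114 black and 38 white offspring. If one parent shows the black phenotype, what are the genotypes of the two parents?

Observed offspring: 114 black, 38 white
The observed ratio simplifies to 3:1. White (bb) offspring appear, so each parent must contribute one b allele. The parent stated to show black carries B, so it is Bb. The other parent is then either Bb or bb: Bb × bb would give a 1:1 split, whereas Bb × Bb gives 3:1 — matching the data. So both parents are heterozygous (Bb × Bb).
Parent genotypes: Bb × Bb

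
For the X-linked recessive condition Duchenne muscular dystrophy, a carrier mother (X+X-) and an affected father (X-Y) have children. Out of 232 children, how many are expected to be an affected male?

Cross: X+X- × X-Y
Offspring: 1 X+X-, 1 X+Y, 1 X-X-, 1 X-Y
Probability of an affected male: 1/4
Expected count = 1/4 × 232 = 58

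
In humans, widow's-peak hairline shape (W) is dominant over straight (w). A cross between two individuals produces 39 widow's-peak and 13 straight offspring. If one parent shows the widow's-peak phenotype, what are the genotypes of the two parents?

Observed offspring: 39 widow's-peak, 13 straight
The observed ratio simplifies to 3:1. Straight (ww) offspring appear, so each parent must contribute one w allele. The parent stated to show widow's-peak carries W, so it is Ww. The other parent is then either Ww or ww: Ww × ww would give a 1:1 split, whereas Ww × Ww gives 3:1 — matching the data. So both parents are heterozygous (Ww × Ww).
Parent genotypes: Ww × Ww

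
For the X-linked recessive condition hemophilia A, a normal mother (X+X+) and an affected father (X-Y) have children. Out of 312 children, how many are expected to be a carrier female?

Cross: X+X+ × X-Y
Offspring: 2 X+X-, 2 X+Y
Probability of a carrier female: 2/4 = 1/2
Expected count = 1/2 × 312 = 156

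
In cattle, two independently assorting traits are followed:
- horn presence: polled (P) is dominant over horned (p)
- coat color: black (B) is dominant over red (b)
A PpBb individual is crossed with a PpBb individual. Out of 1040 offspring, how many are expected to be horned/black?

Dihybrid cross PpBb × PpBb — consider each gene separately:
horn presence: Pp × Pp → 1 PP, 2 Pp, 1 pp → 3 P_ : 1 pp (out of 4)
coat color: Bb × Bb → 1 BB, 2 Bb, 1 bb → 3 B_ : 1 bb (out of 4)
Combine (counts out of 4 × 4 = 16): polled/black (P_B_) = 3×3 = 9; polled/red (P_bb) = 3×1 = 3; horned/black (ppB_) = 1×3 = 3; horned/red (ppbb) = 1×1 = 1
Phenotype counts (out of 16): 9 polled/black, 3 polled/red, 3 horned/black, 1 horned/red
horned/black: 3 out of 16 → fraction 3/16
Expected count = 3/16 × 1040 = 195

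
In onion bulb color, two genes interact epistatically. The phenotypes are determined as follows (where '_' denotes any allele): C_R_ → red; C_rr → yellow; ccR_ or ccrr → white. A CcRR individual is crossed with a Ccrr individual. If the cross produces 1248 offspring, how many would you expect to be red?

Cross: CcRR × Ccrr — consider each gene separately:
C gene: Cc × Cc → 1 CC, 2 Cc, 1 cc → 3 C_ : 1 cc (out of 4)
R gene: RR × rr → 4 Rr → 4 R_ (out of 4)
Genotype classes (out of 4 × 4 = 16): C_R_ = 3×4 = 12; ccR_ = 1×4 = 4
Apply the phenotype rules: C_R_ (12) → red; ccR_ (4) → white
Phenotype counts (out of 16): 12 red, 4 white
red: 12 out of 16 → fraction 3/4
Expected count = 3/4 × 1248 = 936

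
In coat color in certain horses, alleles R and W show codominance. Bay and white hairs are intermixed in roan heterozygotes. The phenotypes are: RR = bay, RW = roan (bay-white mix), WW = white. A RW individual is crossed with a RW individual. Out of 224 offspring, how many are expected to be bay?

Punnett square for RW × RW:
Offspring genotypes: 1 RR, 2 RW, 1 WW
Phenotype counts: 1 bay, 2 roan (bay-white mix), 1 white
bay: 1 out of 4 → fraction 1/4
Expected count = 1/4 × 224 = 56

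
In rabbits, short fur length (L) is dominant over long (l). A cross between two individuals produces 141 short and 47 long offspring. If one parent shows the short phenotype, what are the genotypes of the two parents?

Observed offspring: 141 short, 47 long
The observed ratio simplifies to 3:1. Long (ll) offspring appear, so each parent must contribute one l allele. The parent stated to show short carries L, so it is Ll. The other parent is then either Ll or ll: Ll × ll would give a 1:1 split, whereas Ll × Ll gives 3:1 — matching the data. So both parents are heterozygous (Ll × Ll).
Parent genotypes: Ll × Ll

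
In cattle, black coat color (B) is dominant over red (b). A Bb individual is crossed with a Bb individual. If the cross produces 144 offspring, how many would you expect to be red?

Punnett square for Bb × Bb:
Offspring genotypes: 1 BB, 2 Bb, 1 bb
black: 3, red: 1
red: 1 out of 4 → fraction 1/4
Expected count = 1/4 × 144 = 36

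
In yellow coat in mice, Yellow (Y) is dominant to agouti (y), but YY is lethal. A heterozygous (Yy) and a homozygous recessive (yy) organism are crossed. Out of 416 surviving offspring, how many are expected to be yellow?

Cross: Yy × yy
Punnett square offspring (before lethality): 2 Yy, 2 yy
No YY offspring are produced in this cross.
yellow: 2 out of 4 → fraction 1/2
Expected count = 1/2 × 416 = 208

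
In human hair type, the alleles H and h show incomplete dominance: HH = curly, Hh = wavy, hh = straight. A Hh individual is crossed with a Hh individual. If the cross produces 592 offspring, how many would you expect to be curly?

Punnett square for Hh × Hh:
Offspring genotypes: 1 HH, 2 Hh, 1 hh
Phenotype counts: 1 curly, 2 wavy, 1 straight
curly: 1 out of 4 → fraction 1/4
Expected count = 1/4 × 592 = 148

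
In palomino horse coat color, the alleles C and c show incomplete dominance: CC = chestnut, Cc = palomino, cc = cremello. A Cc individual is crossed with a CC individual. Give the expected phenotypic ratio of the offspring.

Punnett square for Cc × CC:
Offspring genotypes: 2 CC, 2 Cc
Phenotype counts: 2 chestnut, 2 palomino
Ratio: 1 chestnut : 1 palomino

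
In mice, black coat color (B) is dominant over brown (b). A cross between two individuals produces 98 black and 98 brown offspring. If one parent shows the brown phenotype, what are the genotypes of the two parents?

Observed offspring: 98 black, 98 brown
The observed ratio simplifies to 1:1. One parent shows brown, so its genotype must be bb. A 1:1 offspring split requires the other parent to be heterozygous (Bb).
Parent genotypes: bb × Bb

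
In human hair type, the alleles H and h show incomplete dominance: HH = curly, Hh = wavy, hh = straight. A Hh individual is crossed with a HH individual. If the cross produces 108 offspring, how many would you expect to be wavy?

Punnett square for Hh × HH:
Offspring genotypes: 2 HH, 2 Hh
Phenotype counts: 2 curly, 2 wavy
wavy: 2 out of 4 → fraction 1/2
Expected count = 1/2 × 108 = 54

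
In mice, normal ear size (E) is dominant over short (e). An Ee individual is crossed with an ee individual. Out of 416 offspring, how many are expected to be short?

Punnett square for Ee × ee:
Offspring genotypes: 2 Ee, 2 ee
normal: 2, short: 2
short: 2 out of 4 → fraction 1/2
Expected count = 1/2 × 416 = 208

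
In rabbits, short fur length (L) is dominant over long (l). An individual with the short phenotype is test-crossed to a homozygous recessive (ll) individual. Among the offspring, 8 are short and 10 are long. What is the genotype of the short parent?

Test cross: ? × ll
Offspring: 8 short, 10 long — approximately 1:1.
A 1:1 ratio in a test cross indicates the unknown parent is heterozygous (Ll).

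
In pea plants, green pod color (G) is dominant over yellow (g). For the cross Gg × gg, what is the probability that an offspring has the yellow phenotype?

Punnett square for Gg × gg:
Offspring genotypes: 2 Gg, 2 gg
Total offspring: 4
Count with target: 2
Probability: 2/4 = 1/2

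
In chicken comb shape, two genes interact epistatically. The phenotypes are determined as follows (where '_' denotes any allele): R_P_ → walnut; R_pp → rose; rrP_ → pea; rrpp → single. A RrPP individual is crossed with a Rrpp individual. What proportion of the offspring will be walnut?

Cross: RrPP × Rrpp — consider each gene separately:
R gene: Rr × Rr → 1 RR, 2 Rr, 1 rr → 3 R_ : 1 rr (out of 4)
P gene: PP × pp → 4 Pp → 4 P_ (out of 4)
Genotype classes (out of 4 × 4 = 16): R_P_ = 3×4 = 12; rrP_ = 1×4 = 4
Apply the phenotype rules: R_P_ (12) → walnut; rrP_ (4) → pea
Phenotype counts (out of 16): 12 walnut, 4 pea
walnut: 12 out of 16
Probability: 12/16 = 3/4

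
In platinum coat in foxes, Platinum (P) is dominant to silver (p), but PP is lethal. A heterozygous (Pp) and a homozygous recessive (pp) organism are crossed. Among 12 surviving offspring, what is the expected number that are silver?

Cross: Pp × pp
Punnett square offspring (before lethality): 2 Pp, 2 pp
No PP offspring are produced in this cross.
silver: 2 out of 4 → fraction 1/2
Expected count = 1/2 × 12 = 6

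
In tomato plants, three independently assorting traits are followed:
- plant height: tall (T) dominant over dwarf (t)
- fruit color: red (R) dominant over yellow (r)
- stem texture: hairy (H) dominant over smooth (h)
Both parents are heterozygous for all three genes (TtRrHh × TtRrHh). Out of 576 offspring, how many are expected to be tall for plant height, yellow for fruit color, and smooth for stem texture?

Trihybrid cross: TtRrHh × TtRrHh
Each trait segregates independently with a 3:1 phenotypic ratio, so each gene contributes 3/4 (dominant) or 1/4 (recessive).
Target: tall (plant height), yellow (fruit color), smooth (stem texture)
Probability = product of independent per-trait probabilities
= 3/4 × 1/4 × 1/4 = 3/64
Expected count = 3/64 × 576 = 27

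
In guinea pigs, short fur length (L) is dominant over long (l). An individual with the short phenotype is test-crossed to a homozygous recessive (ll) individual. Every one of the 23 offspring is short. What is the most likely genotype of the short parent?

Test cross: ? × ll
All offspring are short.
If the unknown parent were heterozygous (Ll), about half of 23 offspring would be long; none are. The unknown parent is most likely homozygous dominant (LL).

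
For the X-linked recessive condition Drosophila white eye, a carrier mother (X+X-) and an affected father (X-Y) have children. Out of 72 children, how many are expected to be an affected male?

Cross: X+X- × X-Y
Offspring: 1 X+X-, 1 X+Y, 1 X-X-, 1 X-Y
Probability of an affected male: 1/4
Expected count = 1/4 × 72 = 18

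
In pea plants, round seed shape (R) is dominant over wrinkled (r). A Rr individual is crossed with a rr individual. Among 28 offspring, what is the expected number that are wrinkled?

Punnett square for Rr × rr:
Offspring genotypes: 2 Rr, 2 rr
round: 2, wrinkled: 2
wrinkled: 2 out of 4 → fraction 1/2
Expected count = 1/2 × 28 = 14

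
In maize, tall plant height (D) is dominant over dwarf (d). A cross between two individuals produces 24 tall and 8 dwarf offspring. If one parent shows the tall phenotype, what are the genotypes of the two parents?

Observed offspring: 24 tall, 8 dwarf
The observed ratio simplifies to 3:1. Dwarf (dd) offspring appear, so each parent must contribute one d allele. The parent stated to show tall carries D, so it is Dd. The other parent is then either Dd or dd: Dd × dd would give a 1:1 split, whereas Dd × Dd gives 3:1 — matching the data. So both parents are heterozygous (Dd × Dd).
Parent genotypes: Dd × Dd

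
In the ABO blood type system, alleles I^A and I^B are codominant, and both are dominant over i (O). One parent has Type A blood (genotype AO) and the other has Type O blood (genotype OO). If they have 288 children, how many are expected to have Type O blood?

Cross: AO × OO
Possible offspring genotypes: 2 AO, 2 OO
Blood type counts: 2 Type A, 2 Type O
Probability of Type O: 2/4 = 1/2
Expected count = 1/2 × 288 = 144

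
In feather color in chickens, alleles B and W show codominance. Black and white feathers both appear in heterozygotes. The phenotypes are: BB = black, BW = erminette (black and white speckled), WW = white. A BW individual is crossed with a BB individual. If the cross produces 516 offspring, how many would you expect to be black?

Punnett square for BW × BB:
Offspring genotypes: 2 BB, 2 BW
Phenotype counts: 2 black, 2 erminette (black and white speckled)
black: 2 out of 4 → fraction 1/2
Expected count = 1/2 × 516 = 258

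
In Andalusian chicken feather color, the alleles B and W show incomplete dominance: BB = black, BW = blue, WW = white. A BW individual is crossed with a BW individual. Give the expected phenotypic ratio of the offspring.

Punnett square for BW × BW:
Offspring genotypes: 1 BB, 2 BW, 1 WW
Phenotype counts: 1 black, 2 blue, 1 white
Ratio: 1 black : 2 blue : 1 white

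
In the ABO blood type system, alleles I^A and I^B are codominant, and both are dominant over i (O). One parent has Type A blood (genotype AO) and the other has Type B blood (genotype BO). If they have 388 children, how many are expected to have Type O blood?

Cross: AO × BO
Possible offspring genotypes: 1 AB, 1 AO, 1 BO, 1 OO
Blood type counts: 1 Type AB, 1 Type A, 1 Type B, 1 Type O
Probability of Type O: 1/4
Expected count = 1/4 × 388 = 97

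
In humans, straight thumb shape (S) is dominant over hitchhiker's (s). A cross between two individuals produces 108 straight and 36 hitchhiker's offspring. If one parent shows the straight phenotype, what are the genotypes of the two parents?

Observed offspring: 108 straight, 36 hitchhiker's
The observed ratio simplifies to 3:1. Hitchhiker's (ss) offspring appear, so each parent must contribute one s allele. The parent stated to show straight carries S, so it is Ss. The other parent is then either Ss or ss: Ss × ss would give a 1:1 split, whereas Ss × Ss gives 3:1 — matching the data. So both parents are heterozygous (Ss × Ss).
Parent genotypes: Ss × Ss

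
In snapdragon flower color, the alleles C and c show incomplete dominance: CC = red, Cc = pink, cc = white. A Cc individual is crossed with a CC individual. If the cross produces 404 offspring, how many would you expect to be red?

Punnett square for Cc × CC:
Offspring genotypes: 2 CC, 2 Cc
Phenotype counts: 2 red, 2 pink
red: 2 out of 4 → fraction 1/2
Expected count = 1/2 × 404 = 202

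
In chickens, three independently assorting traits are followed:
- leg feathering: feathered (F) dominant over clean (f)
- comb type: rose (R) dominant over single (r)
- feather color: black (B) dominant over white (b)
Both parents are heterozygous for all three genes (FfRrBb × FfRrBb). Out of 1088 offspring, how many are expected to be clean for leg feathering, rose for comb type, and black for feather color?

Trihybrid cross: FfRrBb × FfRrBb
Each trait segregates independently with a 3:1 phenotypic ratio, so each gene contributes 3/4 (dominant) or 1/4 (recessive).
Target: clean (leg feathering), rose (comb type), black (feather color)
Probability = product of independent per-trait probabilities
= 1/4 × 3/4 × 3/4 = 9/64
Expected count = 9/64 × 1088 = 153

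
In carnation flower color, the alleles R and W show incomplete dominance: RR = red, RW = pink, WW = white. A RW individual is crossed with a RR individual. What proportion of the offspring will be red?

Punnett square for RW × RR:
Offspring genotypes: 2 RR, 2 RW
Phenotype counts: 2 red, 2 pink
red: 2 out of 4
Probability: 2/4 = 1/2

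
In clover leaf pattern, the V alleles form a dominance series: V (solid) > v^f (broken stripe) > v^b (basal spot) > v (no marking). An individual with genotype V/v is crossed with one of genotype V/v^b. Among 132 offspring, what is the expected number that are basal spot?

Cross: V/v × V/v^b
Allele dominance: V > v^f > v^b > v
Offspring genotypes: 1 V/V, 1 V/v^b, 1 V/v, 1 v^b/v
Phenotype counts: 3 solid, 1 basal spot
basal spot: 1 out of 4 → fraction 1/4
Expected count = 1/4 × 132 = 33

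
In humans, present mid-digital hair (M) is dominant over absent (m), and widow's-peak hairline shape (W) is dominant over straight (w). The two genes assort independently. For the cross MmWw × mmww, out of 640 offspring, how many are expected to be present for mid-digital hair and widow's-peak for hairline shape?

Dihybrid cross MmWw × mmww — consider each gene separately:
mid-digital hair: Mm × mm → 2 Mm, 2 mm → 2 M_ : 2 mm (out of 4)
hairline shape: Ww × ww → 2 Ww, 2 ww → 2 W_ : 2 ww (out of 4)
Looking for: present (M_) and widow's-peak (W_)
P(present) = 2/4, P(widow's-peak) = 2/4
P(both) = 2/4 × 2/4 = 4/16 = 1/4
Expected count = 1/4 × 640 = 160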